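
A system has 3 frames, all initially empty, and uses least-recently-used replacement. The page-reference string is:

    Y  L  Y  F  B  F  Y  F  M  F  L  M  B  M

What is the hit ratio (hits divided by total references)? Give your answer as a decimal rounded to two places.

0.50

Y -> miss, frames {Y}
L -> miss, frames {Y,L}
Y -> hit
F -> miss, frames {L,Y,F}
B -> miss, evict L, frames {Y,F,B}
F -> hit
Y -> hit
F -> hit
M -> miss, evict B, frames {Y,F,M}
F -> hit
L -> miss, evict Y, frames {M,F,L}
M -> hit
B -> miss, evict F, frames {L,M,B}
M -> hit
Hits: 7 of 14 references → 7/14 = 0.5000.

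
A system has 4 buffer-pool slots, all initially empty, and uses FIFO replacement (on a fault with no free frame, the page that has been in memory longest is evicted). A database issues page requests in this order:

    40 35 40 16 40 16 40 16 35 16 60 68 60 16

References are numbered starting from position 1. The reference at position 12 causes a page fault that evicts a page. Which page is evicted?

pos 1: 40 → fault, frames [40]
pos 2: 35 → fault, frames [40, 35]
pos 3: 40 → hit
pos 4: 16 → fault, frames [40, 35, 16]
pos 5: 40 → hit
pos 6: 16 → hit
pos 7: 40 → hit
pos 8: 16 → hit
pos 9: 35 → hit
pos 10: 16 → hit
pos 11: 60 → fault, frames [40, 35, 16, 60]
pos 12: 68 → fault, evict 40, frames [35, 16, 60, 68]
At position 12, page 40 is evicted.

40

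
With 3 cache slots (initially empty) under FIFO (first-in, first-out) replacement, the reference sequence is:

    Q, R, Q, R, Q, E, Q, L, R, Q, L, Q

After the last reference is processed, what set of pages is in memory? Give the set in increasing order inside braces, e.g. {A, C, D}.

{E, L, Q}

Q: miss, frames (Q)
R: miss, frames (Q R)
Q: hit
R: hit
Q: hit
E: miss, frames (Q R E)
Q: hit
L: miss, evict Q, frames (R E L)
R: hit
Q: miss, evict R, frames (E L Q)
L: hit
Q: hit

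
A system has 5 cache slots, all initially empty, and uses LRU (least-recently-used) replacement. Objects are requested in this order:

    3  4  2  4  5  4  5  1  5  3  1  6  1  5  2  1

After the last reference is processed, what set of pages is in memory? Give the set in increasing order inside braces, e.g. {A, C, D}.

{1, 2, 3, 5, 6}

3 → fault, frames [3]
4 → fault, frames [3, 4]
2 → fault, frames [3, 4, 2]
4 → hit
5 → fault, frames [3, 2, 4, 5]
4 → hit
5 → hit
1 → fault, frames [3, 2, 4, 5, 1]
5 → hit
3 → hit
1 → hit
6 → fault, evict 2, frames [4, 5, 3, 1, 6]
1 → hit
5 → hit
2 → fault, evict 4, frames [3, 6, 1, 5, 2]
1 → hit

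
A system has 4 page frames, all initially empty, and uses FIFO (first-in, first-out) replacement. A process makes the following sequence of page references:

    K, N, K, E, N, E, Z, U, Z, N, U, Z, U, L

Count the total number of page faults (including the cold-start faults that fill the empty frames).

K -> miss, frames (K)
N -> miss, frames (K N)
K -> hit
E -> miss, frames (K N E)
N -> hit
E -> hit
Z -> miss, frames (K N E Z)
U -> miss, evict K, frames (N E Z U)
Z -> hit
N -> hit
U -> hit
Z -> hit
U -> hit
L -> miss, evict N, frames (E Z U L)
Page faults: 6.

6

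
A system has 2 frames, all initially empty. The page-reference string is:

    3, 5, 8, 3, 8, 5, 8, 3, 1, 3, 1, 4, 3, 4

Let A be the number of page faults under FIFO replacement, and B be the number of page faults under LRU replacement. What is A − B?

Under FIFO: F F F F . F F F F . . F F . → 10 faults.
Under LRU: F F F F . F . F F . . F F . → 9 faults.
A − B = 10 − 9 = 1.

1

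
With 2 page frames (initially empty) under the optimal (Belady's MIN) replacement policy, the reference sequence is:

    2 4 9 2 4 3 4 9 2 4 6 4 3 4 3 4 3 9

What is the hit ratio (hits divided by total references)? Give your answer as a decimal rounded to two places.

0.44

2 → miss, frames {2}
4 → miss, frames {2,4}
9 → miss, evict 4, frames {2,9}
2 → hit
4 → miss, evict 2, frames {9,4}
3 → miss, evict 9, frames {4,3}
4 → hit
9 → miss, evict 3, frames {4,9}
2 → miss, evict 9, frames {4,2}
4 → hit
6 → miss, evict 2, frames {4,6}
4 → hit
3 → miss, evict 6, frames {4,3}
4 → hit
3 → hit
4 → hit
3 → hit
9 → miss, evict 3, frames {4,9}
Hits: 8 of 18 references → 8/18 = 0.4444.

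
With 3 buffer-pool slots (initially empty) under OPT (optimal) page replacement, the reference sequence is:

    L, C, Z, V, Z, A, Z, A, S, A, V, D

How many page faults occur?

L → fault, frames [L]
C → fault, frames [L, C]
Z → fault, frames [L, C, Z]
V → fault, evict C, frames [L, Z, V]
Z → hit
A → fault, evict L, frames [Z, V, A]
Z → hit
A → hit
S → fault, evict Z, frames [V, A, S]
A → hit
V → hit
D → fault, evict S, frames [V, A, D]
Page faults: 7.

7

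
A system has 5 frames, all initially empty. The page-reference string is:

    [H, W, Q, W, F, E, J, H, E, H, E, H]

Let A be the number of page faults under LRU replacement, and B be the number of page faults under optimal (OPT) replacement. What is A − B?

1

Under LRU: F F F . F F F F . . . . → 7 faults.
Under OPT: F F F . F F F . . . . . → 6 faults.
A − B = 7 − 6 = 1.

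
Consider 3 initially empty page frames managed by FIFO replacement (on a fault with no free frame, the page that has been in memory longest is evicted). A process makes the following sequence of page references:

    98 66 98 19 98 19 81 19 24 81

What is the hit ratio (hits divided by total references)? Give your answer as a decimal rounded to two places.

98: miss, frames {98}
66: miss, frames {98,66}
98: hit
19: miss, frames {98,66,19}
98: hit
19: hit
81: miss, evict 98, frames {66,19,81}
19: hit
24: miss, evict 66, frames {19,81,24}
81: hit
Hits: 5 of 10 references → 5/10 = 0.5000.

0.50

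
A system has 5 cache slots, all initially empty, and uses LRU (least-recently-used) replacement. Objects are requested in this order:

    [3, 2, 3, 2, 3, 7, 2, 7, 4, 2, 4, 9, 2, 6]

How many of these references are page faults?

3: miss, frames (3)
2: miss, frames (3 2)
3: hit
2: hit
3: hit
7: miss, frames (2 3 7)
2: hit
7: hit
4: miss, frames (3 2 7 4)
2: hit
4: hit
9: miss, frames (3 7 2 4 9)
2: hit
6: miss, evict 3, frames (7 4 9 2 6)
Page faults: 6.

6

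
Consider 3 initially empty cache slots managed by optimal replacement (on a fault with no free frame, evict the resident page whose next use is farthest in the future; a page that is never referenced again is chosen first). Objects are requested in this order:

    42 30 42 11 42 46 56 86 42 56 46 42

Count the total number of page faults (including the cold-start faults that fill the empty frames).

42 -> miss, frames {42}
30 -> miss, frames {42,30}
42 -> hit
11 -> miss, frames {42,30,11}
42 -> hit
46 -> miss, evict 11, frames {42,30,46}
56 -> miss, evict 30, frames {42,46,56}
86 -> miss, evict 46, frames {42,56,86}
42 -> hit
56 -> hit
46 -> miss, evict 86, frames {42,56,46}
42 -> hit
Page faults: 7.

7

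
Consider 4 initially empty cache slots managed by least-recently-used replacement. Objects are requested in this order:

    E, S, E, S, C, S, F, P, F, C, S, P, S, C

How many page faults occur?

5

E -> fault, frames (E)
S -> fault, frames (E S)
E -> hit
S -> hit
C -> fault, frames (E S C)
S -> hit
F -> fault, frames (E C S F)
P -> fault, evict E, frames (C S F P)
F -> hit
C -> hit
S -> hit
P -> hit
S -> hit
C -> hit
Page faults: 5.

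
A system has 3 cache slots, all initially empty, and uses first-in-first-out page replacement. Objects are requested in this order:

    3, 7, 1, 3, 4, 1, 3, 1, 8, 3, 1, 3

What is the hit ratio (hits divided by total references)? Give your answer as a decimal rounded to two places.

3 → fault, frames {3}
7 → fault, frames {3,7}
1 → fault, frames {3,7,1}
3 → hit
4 → fault, evict 3, frames {7,1,4}
1 → hit
3 → fault, evict 7, frames {1,4,3}
1 → hit
8 → fault, evict 1, frames {4,3,8}
3 → hit
1 → fault, evict 4, frames {3,8,1}
3 → hit
Hits: 5 of 12 references → 5/12 = 0.4167.

0.42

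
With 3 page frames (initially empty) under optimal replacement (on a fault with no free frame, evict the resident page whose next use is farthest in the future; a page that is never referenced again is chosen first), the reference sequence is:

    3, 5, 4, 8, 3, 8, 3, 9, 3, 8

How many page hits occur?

5

3: fault, frames {3}
5: fault, frames {3,5}
4: fault, frames {3,5,4}
8: fault, evict 4, frames {3,5,8}
3: hit
8: hit
3: hit
9: fault, evict 5, frames {3,8,9}
3: hit
8: hit
Hits: 5.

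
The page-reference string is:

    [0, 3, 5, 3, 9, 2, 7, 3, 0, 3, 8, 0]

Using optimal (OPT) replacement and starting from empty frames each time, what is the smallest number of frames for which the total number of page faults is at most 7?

3

f=1: 12 faults
f=2: 8 faults
f=3: 7 faults
f=4: 7 faults
f=5: 7 faults
f=6: 7 faults
f=7: 7 faults
Smallest f with faults ≤ 7 is 3.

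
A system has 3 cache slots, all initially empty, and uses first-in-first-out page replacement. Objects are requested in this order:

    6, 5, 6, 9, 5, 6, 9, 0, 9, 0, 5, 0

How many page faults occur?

6 → miss, frames (6)
5 → miss, frames (6 5)
6 → hit
9 → miss, frames (6 5 9)
5 → hit
6 → hit
9 → hit
0 → miss, evict 6, frames (5 9 0)
9 → hit
0 → hit
5 → hit
0 → hit
Page faults: 4.

4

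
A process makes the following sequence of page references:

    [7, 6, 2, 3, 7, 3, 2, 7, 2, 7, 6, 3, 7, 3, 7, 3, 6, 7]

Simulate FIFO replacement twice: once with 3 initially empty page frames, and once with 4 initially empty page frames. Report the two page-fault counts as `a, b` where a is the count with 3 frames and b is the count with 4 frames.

3 frames: F F F F F . . . . . F . . . . . . . → 6 faults.
4 frames: F F F F . . . . . . . . . . . . . . → 4 faults.
4 < 6: adding a frame reduced faults, as is typical.

6, 4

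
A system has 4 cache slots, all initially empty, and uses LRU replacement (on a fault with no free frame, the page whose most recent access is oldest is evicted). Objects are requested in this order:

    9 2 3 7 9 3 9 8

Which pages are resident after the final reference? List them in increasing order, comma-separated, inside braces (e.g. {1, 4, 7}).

{3, 7, 8, 9}

9 -> fault, frames [9]
2 -> fault, frames [9, 2]
3 -> fault, frames [9, 2, 3]
7 -> fault, frames [9, 2, 3, 7]
9 -> hit
3 -> hit
9 -> hit
8 -> fault, evict 2, frames [7, 3, 9, 8]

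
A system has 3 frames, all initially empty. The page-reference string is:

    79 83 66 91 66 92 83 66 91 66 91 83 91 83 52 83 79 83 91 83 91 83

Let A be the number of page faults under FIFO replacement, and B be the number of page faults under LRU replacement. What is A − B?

Under FIFO: F F F F . F F F F . . . . . F F F . F . . . → 12 faults.
Under LRU: F F F F . F F . F . . . . . F . F . F . . . → 10 faults.
A − B = 12 − 10 = 2.

2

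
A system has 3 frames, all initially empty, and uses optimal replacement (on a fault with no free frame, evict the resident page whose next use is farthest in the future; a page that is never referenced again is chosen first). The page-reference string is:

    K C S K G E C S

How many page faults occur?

5

K: miss, frames (K)
C: miss, frames (K C)
S: miss, frames (K C S)
K: hit
G: miss, evict K, frames (C S G)
E: miss, evict G, frames (C S E)
C: hit
S: hit
Page faults: 5.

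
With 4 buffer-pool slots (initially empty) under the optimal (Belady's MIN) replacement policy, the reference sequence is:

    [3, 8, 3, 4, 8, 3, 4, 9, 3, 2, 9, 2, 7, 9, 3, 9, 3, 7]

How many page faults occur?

6

3 -> miss, frames [3]
8 -> miss, frames [3, 8]
3 -> hit
4 -> miss, frames [3, 8, 4]
8 -> hit
3 -> hit
4 -> hit
9 -> miss, frames [3, 8, 4, 9]
3 -> hit
2 -> miss, evict 4, frames [3, 8, 9, 2]
9 -> hit
2 -> hit
7 -> miss, evict 2, frames [3, 8, 9, 7]
9 -> hit
3 -> hit
9 -> hit
3 -> hit
7 -> hit
Page faults: 6.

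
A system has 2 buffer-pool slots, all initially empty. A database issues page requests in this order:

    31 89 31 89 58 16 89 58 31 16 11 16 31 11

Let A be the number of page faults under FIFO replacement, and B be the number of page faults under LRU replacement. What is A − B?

Under FIFO: F F . . F F F F F F F . F . → 10 faults.
Under LRU: F F . . F F F F F F F . F F → 11 faults.
A − B = 10 − 11 = -1.

-1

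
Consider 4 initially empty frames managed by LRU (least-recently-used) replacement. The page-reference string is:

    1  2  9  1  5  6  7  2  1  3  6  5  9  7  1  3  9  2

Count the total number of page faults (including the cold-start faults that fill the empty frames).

1 → miss, frames [1]
2 → miss, frames [1, 2]
9 → miss, frames [1, 2, 9]
1 → hit
5 → miss, frames [2, 9, 1, 5]
6 → miss, evict 2, frames [9, 1, 5, 6]
7 → miss, evict 9, frames [1, 5, 6, 7]
2 → miss, evict 1, frames [5, 6, 7, 2]
1 → miss, evict 5, frames [6, 7, 2, 1]
3 → miss, evict 6, frames [7, 2, 1, 3]
6 → miss, evict 7, frames [2, 1, 3, 6]
5 → miss, evict 2, frames [1, 3, 6, 5]
9 → miss, evict 1, frames [3, 6, 5, 9]
7 → miss, evict 3, frames [6, 5, 9, 7]
1 → miss, evict 6, frames [5, 9, 7, 1]
3 → miss, evict 5, frames [9, 7, 1, 3]
9 → hit
2 → miss, evict 7, frames [1, 3, 9, 2]
Page faults: 16.

16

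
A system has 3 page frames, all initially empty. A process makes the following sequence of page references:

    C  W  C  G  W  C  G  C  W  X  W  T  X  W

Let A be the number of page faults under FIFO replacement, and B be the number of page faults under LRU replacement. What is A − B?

1

Under FIFO: F F . F . . . . . F . F . F → 6 faults.
Under LRU: F F . F . . . . . F . F . . → 5 faults.
A − B = 6 − 5 = 1.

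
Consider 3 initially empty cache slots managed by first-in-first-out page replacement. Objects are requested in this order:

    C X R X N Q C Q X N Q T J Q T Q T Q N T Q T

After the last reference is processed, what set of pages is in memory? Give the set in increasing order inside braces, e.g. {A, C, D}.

C: fault, frames [C]
X: fault, frames [C, X]
R: fault, frames [C, X, R]
X: hit
N: fault, evict C, frames [X, R, N]
Q: fault, evict X, frames [R, N, Q]
C: fault, evict R, frames [N, Q, C]
Q: hit
X: fault, evict N, frames [Q, C, X]
N: fault, evict Q, frames [C, X, N]
Q: fault, evict C, frames [X, N, Q]
T: fault, evict X, frames [N, Q, T]
J: fault, evict N, frames [Q, T, J]
Q: hit
T: hit
Q: hit
T: hit
Q: hit
N: fault, evict Q, frames [T, J, N]
T: hit
Q: fault, evict T, frames [J, N, Q]
T: fault, evict J, frames [N, Q, T]

{N, Q, T}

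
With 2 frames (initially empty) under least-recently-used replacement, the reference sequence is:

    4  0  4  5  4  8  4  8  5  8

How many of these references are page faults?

5

4: fault, frames (4)
0: fault, frames (4 0)
4: hit
5: fault, evict 0, frames (4 5)
4: hit
8: fault, evict 5, frames (4 8)
4: hit
8: hit
5: fault, evict 4, frames (8 5)
8: hit
Page faults: 5.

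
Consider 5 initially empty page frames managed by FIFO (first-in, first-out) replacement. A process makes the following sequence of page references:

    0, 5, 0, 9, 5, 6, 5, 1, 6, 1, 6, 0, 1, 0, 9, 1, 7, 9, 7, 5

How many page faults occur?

6

0 → fault, frames (0)
5 → fault, frames (0 5)
0 → hit
9 → fault, frames (0 5 9)
5 → hit
6 → fault, frames (0 5 9 6)
5 → hit
1 → fault, frames (0 5 9 6 1)
6 → hit
1 → hit
6 → hit
0 → hit
1 → hit
0 → hit
9 → hit
1 → hit
7 → fault, evict 0, frames (5 9 6 1 7)
9 → hit
7 → hit
5 → hit
Page faults: 6.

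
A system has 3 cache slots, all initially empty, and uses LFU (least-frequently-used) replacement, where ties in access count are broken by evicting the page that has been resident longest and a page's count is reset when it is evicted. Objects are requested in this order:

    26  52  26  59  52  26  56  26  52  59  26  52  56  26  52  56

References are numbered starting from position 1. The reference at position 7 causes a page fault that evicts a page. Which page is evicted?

pos 1: 26 -> miss, frames {26}
pos 2: 52 -> miss, frames {26,52}
pos 3: 26 -> hit
pos 4: 59 -> miss, frames {26,52,59}
pos 5: 52 -> hit
pos 6: 26 -> hit
pos 7: 56 -> miss, evict 59, frames {26,52,56}
At position 7, page 59 is evicted.

59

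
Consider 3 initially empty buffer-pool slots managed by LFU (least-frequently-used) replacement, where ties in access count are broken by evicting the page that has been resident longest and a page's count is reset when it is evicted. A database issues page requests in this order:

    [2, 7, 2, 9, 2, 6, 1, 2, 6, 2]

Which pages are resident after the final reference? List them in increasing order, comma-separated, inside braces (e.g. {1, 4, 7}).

{1, 2, 6}

2: miss, frames {2}
7: miss, frames {2,7}
2: hit
9: miss, frames {2,7,9}
2: hit
6: miss, evict 7, frames {2,9,6}
1: miss, evict 9, frames {2,6,1}
2: hit
6: hit
2: hit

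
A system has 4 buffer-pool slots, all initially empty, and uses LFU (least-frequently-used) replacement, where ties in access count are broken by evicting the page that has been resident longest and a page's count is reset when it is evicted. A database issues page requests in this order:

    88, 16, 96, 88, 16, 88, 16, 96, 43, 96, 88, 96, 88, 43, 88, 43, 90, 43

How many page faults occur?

5

88 → fault, frames [88]
16 → fault, frames [88, 16]
96 → fault, frames [88, 16, 96]
88 → hit
16 → hit
88 → hit
16 → hit
96 → hit
43 → fault, frames [88, 16, 96, 43]
96 → hit
88 → hit
96 → hit
88 → hit
43 → hit
88 → hit
43 → hit
90 → fault, evict 16, frames [88, 96, 43, 90]
43 → hit
Page faults: 5.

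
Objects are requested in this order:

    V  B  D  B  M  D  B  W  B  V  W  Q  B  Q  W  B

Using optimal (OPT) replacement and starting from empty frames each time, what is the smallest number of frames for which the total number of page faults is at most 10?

f=1: 16 faults
f=2: 10 faults
f=3: 7 faults
f=4: 6 faults
f=5: 6 faults
f=6: 6 faults
Smallest f with faults ≤ 10 is 2.

2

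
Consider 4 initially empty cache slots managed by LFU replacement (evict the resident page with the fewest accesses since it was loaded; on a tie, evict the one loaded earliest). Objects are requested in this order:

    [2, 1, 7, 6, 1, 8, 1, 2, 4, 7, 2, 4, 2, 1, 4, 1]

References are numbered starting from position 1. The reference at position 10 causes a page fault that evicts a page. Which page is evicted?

8

pos 1: 2 -> miss, frames (2)
pos 2: 1 -> miss, frames (2 1)
pos 3: 7 -> miss, frames (2 1 7)
pos 4: 6 -> miss, frames (2 1 7 6)
pos 5: 1 -> hit
pos 6: 8 -> miss, evict 2, frames (1 7 6 8)
pos 7: 1 -> hit
pos 8: 2 -> miss, evict 7, frames (1 6 8 2)
pos 9: 4 -> miss, evict 6, frames (1 8 2 4)
pos 10: 7 -> miss, evict 8, frames (1 2 4 7)
At position 10, page 8 is evicted.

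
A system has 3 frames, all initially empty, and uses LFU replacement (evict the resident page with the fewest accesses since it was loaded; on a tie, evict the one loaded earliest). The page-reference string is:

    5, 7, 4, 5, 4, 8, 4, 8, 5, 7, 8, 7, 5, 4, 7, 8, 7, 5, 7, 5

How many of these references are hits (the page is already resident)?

5: fault, frames {5}
7: fault, frames {5,7}
4: fault, frames {5,7,4}
5: hit
4: hit
8: fault, evict 7, frames {5,4,8}
4: hit
8: hit
5: hit
7: fault, evict 8, frames {5,4,7}
8: fault, evict 7, frames {5,4,8}
7: fault, evict 8, frames {5,4,7}
5: hit
4: hit
7: hit
8: fault, evict 7, frames {5,4,8}
7: fault, evict 8, frames {5,4,7}
5: hit
7: hit
5: hit
Hits: 11.

11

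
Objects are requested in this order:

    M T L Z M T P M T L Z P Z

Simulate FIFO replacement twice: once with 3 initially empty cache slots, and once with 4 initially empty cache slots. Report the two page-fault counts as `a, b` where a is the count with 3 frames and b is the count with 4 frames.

3 frames: F F F F F F F . . F F . . → 9 faults.
4 frames: F F F F . . F F F F F F . → 10 faults.
10 > 9: adding a frame increased faults — Belady's anomaly.

9, 10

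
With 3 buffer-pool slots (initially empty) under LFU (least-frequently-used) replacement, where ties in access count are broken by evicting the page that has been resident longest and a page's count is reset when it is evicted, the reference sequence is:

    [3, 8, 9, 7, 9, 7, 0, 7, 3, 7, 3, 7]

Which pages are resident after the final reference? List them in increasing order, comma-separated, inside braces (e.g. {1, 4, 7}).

{3, 7, 9}

3 -> fault, frames [3]
8 -> fault, frames [3, 8]
9 -> fault, frames [3, 8, 9]
7 -> fault, evict 3, frames [8, 9, 7]
9 -> hit
7 -> hit
0 -> fault, evict 8, frames [9, 7, 0]
7 -> hit
3 -> fault, evict 0, frames [9, 7, 3]
7 -> hit
3 -> hit
7 -> hit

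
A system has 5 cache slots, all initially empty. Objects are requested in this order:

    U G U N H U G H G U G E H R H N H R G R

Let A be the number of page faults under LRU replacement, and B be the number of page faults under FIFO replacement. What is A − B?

Under LRU: F F . F F . . . . . . F . F . F . . . . → 7 faults.
Under FIFO: F F . F F . . . . . . F . F . . . . . . → 6 faults.
A − B = 7 − 6 = 1.

1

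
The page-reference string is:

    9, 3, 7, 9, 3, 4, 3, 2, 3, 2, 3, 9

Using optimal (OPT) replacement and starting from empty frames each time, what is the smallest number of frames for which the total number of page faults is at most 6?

f=1: 12 faults
f=2: 7 faults
f=3: 5 faults
f=4: 5 faults
f=5: 5 faults
Smallest f with faults ≤ 6 is 3.

3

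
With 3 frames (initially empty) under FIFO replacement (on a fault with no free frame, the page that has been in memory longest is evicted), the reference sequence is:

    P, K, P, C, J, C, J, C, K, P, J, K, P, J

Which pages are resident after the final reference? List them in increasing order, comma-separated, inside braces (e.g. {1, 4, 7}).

P → fault, frames (P)
K → fault, frames (P K)
P → hit
C → fault, frames (P K C)
J → fault, evict P, frames (K C J)
C → hit
J → hit
C → hit
K → hit
P → fault, evict K, frames (C J P)
J → hit
K → fault, evict C, frames (J P K)
P → hit
J → hit

{J, K, P}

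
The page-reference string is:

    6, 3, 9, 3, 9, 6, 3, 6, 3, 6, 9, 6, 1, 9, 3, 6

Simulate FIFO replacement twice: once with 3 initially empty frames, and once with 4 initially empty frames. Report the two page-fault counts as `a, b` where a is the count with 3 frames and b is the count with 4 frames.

5, 4

3 frames: F F F . . . . . . . . . F . . F → 5 faults.
4 frames: F F F . . . . . . . . . F . . . → 4 faults.
4 < 5: adding a frame reduced faults, as is typical.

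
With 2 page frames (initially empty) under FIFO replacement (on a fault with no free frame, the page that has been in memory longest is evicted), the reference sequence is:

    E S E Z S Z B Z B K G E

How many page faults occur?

E -> fault, frames (E)
S -> fault, frames (E S)
E -> hit
Z -> fault, evict E, frames (S Z)
S -> hit
Z -> hit
B -> fault, evict S, frames (Z B)
Z -> hit
B -> hit
K -> fault, evict Z, frames (B K)
G -> fault, evict B, frames (K G)
E -> fault, evict K, frames (G E)
Page faults: 7.

7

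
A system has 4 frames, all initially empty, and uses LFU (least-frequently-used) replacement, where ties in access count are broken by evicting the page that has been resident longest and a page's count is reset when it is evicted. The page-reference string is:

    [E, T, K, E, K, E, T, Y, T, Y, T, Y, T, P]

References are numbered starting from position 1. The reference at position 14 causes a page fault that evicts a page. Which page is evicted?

pos 1: E: miss, frames [E]
pos 2: T: miss, frames [E, T]
pos 3: K: miss, frames [E, T, K]
pos 4: E: hit
pos 5: K: hit
pos 6: E: hit
pos 7: T: hit
pos 8: Y: miss, frames [E, T, K, Y]
pos 9: T: hit
pos 10: Y: hit
pos 11: T: hit
pos 12: Y: hit
pos 13: T: hit
pos 14: P: miss, evict K, frames [E, T, Y, P]
At position 14, page K is evicted.

K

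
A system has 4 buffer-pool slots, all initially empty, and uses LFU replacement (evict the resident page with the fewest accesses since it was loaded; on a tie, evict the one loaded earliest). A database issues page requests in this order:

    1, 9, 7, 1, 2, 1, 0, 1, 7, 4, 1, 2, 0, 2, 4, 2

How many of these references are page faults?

1 → miss, frames {1}
9 → miss, frames {1,9}
7 → miss, frames {1,9,7}
1 → hit
2 → miss, frames {1,9,7,2}
1 → hit
0 → miss, evict 9, frames {1,7,2,0}
1 → hit
7 → hit
4 → miss, evict 2, frames {1,7,0,4}
1 → hit
2 → miss, evict 0, frames {1,7,4,2}
0 → miss, evict 4, frames {1,7,2,0}
2 → hit
4 → miss, evict 0, frames {1,7,2,4}
2 → hit
Page faults: 9.

9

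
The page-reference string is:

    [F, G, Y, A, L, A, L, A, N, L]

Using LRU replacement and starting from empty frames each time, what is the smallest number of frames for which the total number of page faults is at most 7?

f=1: 10 faults
f=2: 7 faults
f=3: 6 faults
f=4: 6 faults
f=5: 6 faults
f=6: 6 faults
Smallest f with faults ≤ 7 is 2.

2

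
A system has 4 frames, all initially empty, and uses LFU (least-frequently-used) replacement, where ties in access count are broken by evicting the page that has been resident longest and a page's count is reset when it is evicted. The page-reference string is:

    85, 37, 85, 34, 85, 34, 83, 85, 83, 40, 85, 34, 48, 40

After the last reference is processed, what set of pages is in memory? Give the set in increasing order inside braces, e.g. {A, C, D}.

{34, 40, 83, 85}

85 -> fault, frames (85)
37 -> fault, frames (85 37)
85 -> hit
34 -> fault, frames (85 37 34)
85 -> hit
34 -> hit
83 -> fault, frames (85 37 34 83)
85 -> hit
83 -> hit
40 -> fault, evict 37, frames (85 34 83 40)
85 -> hit
34 -> hit
48 -> fault, evict 40, frames (85 34 83 48)
40 -> fault, evict 48, frames (85 34 83 40)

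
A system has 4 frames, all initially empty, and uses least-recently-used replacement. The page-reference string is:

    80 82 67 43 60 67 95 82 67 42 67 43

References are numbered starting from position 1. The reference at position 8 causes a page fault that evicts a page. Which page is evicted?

pos 1: 80: fault, frames (80)
pos 2: 82: fault, frames (80 82)
pos 3: 67: fault, frames (80 82 67)
pos 4: 43: fault, frames (80 82 67 43)
pos 5: 60: fault, evict 80, frames (82 67 43 60)
pos 6: 67: hit
pos 7: 95: fault, evict 82, frames (43 60 67 95)
pos 8: 82: fault, evict 43, frames (60 67 95 82)
At position 8, page 43 is evicted.

43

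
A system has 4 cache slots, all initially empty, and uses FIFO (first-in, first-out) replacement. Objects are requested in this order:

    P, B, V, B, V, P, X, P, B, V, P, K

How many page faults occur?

5

P: miss, frames [P]
B: miss, frames [P, B]
V: miss, frames [P, B, V]
B: hit
V: hit
P: hit
X: miss, frames [P, B, V, X]
P: hit
B: hit
V: hit
P: hit
K: miss, evict P, frames [B, V, X, K]
Page faults: 5.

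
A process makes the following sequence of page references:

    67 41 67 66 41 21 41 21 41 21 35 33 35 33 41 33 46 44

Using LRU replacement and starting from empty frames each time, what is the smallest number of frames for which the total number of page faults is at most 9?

3

f=1: 18 faults
f=2: 10 faults
f=3: 9 faults
f=4: 8 faults
f=5: 8 faults
f=6: 8 faults
f=7: 8 faults
f=8: 8 faults
Smallest f with faults ≤ 9 is 3.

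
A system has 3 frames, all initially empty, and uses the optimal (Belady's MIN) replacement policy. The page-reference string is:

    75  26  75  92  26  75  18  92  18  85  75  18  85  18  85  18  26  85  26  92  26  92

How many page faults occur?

7

75 -> miss, frames (75)
26 -> miss, frames (75 26)
75 -> hit
92 -> miss, frames (75 26 92)
26 -> hit
75 -> hit
18 -> miss, evict 26, frames (75 92 18)
92 -> hit
18 -> hit
85 -> miss, evict 92, frames (75 18 85)
75 -> hit
18 -> hit
85 -> hit
18 -> hit
85 -> hit
18 -> hit
26 -> miss, evict 18, frames (75 85 26)
85 -> hit
26 -> hit
92 -> miss, evict 85, frames (75 26 92)
26 -> hit
92 -> hit
Page faults: 7.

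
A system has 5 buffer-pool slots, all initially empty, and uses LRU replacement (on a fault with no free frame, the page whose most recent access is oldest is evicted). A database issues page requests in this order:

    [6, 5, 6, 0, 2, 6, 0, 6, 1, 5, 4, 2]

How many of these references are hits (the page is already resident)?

6 -> miss, frames [6]
5 -> miss, frames [6, 5]
6 -> hit
0 -> miss, frames [5, 6, 0]
2 -> miss, frames [5, 6, 0, 2]
6 -> hit
0 -> hit
6 -> hit
1 -> miss, frames [5, 2, 0, 6, 1]
5 -> hit
4 -> miss, evict 2, frames [0, 6, 1, 5, 4]
2 -> miss, evict 0, frames [6, 1, 5, 4, 2]
Hits: 5.

5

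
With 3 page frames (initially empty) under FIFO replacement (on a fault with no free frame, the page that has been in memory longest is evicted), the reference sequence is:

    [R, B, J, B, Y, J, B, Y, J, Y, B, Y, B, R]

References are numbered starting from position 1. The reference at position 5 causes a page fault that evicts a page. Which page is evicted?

R

pos 1: R: miss, frames {R}
pos 2: B: miss, frames {R,B}
pos 3: J: miss, frames {R,B,J}
pos 4: B: hit
pos 5: Y: miss, evict R, frames {B,J,Y}
At position 5, page R is evicted.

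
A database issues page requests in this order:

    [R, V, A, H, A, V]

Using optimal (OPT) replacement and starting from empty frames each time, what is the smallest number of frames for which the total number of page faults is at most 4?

3

f=1: 6 faults
f=2: 5 faults
f=3: 4 faults
f=4: 4 faults
Smallest f with faults ≤ 4 is 3.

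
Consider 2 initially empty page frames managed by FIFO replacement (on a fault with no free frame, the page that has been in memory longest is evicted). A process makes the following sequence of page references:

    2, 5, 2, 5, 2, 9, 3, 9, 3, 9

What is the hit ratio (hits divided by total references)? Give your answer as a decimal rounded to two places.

2 → fault, frames [2]
5 → fault, frames [2, 5]
2 → hit
5 → hit
2 → hit
9 → fault, evict 2, frames [5, 9]
3 → fault, evict 5, frames [9, 3]
9 → hit
3 → hit
9 → hit
Hits: 6 of 10 references → 6/10 = 0.6000.

0.60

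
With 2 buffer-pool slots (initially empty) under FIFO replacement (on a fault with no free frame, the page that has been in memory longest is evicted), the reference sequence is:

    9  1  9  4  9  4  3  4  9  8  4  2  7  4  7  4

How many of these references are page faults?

12

9 → fault, frames (9)
1 → fault, frames (9 1)
9 → hit
4 → fault, evict 9, frames (1 4)
9 → fault, evict 1, frames (4 9)
4 → hit
3 → fault, evict 4, frames (9 3)
4 → fault, evict 9, frames (3 4)
9 → fault, evict 3, frames (4 9)
8 → fault, evict 4, frames (9 8)
4 → fault, evict 9, frames (8 4)
2 → fault, evict 8, frames (4 2)
7 → fault, evict 4, frames (2 7)
4 → fault, evict 2, frames (7 4)
7 → hit
4 → hit
Page faults: 12.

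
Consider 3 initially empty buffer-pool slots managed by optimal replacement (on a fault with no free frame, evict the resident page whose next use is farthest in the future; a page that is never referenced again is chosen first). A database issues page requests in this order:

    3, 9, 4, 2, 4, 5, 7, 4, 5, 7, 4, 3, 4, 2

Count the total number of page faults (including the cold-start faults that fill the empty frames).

8

3: miss, frames [3]
9: miss, frames [3, 9]
4: miss, frames [3, 9, 4]
2: miss, evict 9, frames [3, 4, 2]
4: hit
5: miss, evict 2, frames [3, 4, 5]
7: miss, evict 3, frames [4, 5, 7]
4: hit
5: hit
7: hit
4: hit
3: miss, evict 7, frames [4, 5, 3]
4: hit
2: miss, evict 3, frames [4, 5, 2]
Page faults: 8.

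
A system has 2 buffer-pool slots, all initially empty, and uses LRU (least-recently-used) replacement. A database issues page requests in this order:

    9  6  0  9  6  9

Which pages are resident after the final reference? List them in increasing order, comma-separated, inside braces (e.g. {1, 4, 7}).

{6, 9}

9: miss, frames {9}
6: miss, frames {9,6}
0: miss, evict 9, frames {6,0}
9: miss, evict 6, frames {0,9}
6: miss, evict 0, frames {9,6}
9: hit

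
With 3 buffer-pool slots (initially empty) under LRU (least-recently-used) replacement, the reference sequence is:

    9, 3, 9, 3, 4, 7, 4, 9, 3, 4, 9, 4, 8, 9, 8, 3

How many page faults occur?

8

9 -> fault, frames [9]
3 -> fault, frames [9, 3]
9 -> hit
3 -> hit
4 -> fault, frames [9, 3, 4]
7 -> fault, evict 9, frames [3, 4, 7]
4 -> hit
9 -> fault, evict 3, frames [7, 4, 9]
3 -> fault, evict 7, frames [4, 9, 3]
4 -> hit
9 -> hit
4 -> hit
8 -> fault, evict 3, frames [9, 4, 8]
9 -> hit
8 -> hit
3 -> fault, evict 4, frames [9, 8, 3]
Page faults: 8.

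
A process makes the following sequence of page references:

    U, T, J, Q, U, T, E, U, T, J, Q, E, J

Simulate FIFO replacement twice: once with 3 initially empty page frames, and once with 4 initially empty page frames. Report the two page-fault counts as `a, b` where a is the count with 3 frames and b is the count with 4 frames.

9, 10

3 frames: F F F F F F F . . F F . . → 9 faults.
4 frames: F F F F . . F F F F F F . → 10 faults.
10 > 9: adding a frame increased faults — Belady's anomaly.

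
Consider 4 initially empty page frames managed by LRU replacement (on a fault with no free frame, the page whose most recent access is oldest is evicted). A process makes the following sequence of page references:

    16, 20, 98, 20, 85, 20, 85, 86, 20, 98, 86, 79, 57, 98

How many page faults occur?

7

16 → fault, frames [16]
20 → fault, frames [16, 20]
98 → fault, frames [16, 20, 98]
20 → hit
85 → fault, frames [16, 98, 20, 85]
20 → hit
85 → hit
86 → fault, evict 16, frames [98, 20, 85, 86]
20 → hit
98 → hit
86 → hit
79 → fault, evict 85, frames [20, 98, 86, 79]
57 → fault, evict 20, frames [98, 86, 79, 57]
98 → hit
Page faults: 7.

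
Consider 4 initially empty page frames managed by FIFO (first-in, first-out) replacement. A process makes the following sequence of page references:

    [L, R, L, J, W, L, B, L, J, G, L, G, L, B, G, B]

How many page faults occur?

7

L: fault, frames [L]
R: fault, frames [L, R]
L: hit
J: fault, frames [L, R, J]
W: fault, frames [L, R, J, W]
L: hit
B: fault, evict L, frames [R, J, W, B]
L: fault, evict R, frames [J, W, B, L]
J: hit
G: fault, evict J, frames [W, B, L, G]
L: hit
G: hit
L: hit
B: hit
G: hit
B: hit
Page faults: 7.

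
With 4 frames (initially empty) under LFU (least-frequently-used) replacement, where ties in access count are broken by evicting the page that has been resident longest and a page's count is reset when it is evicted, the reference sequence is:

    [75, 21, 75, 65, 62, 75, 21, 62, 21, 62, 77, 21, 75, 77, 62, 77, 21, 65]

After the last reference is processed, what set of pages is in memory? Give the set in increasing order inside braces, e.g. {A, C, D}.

75: fault, frames {75}
21: fault, frames {75,21}
75: hit
65: fault, frames {75,21,65}
62: fault, frames {75,21,65,62}
75: hit
21: hit
62: hit
21: hit
62: hit
77: fault, evict 65, frames {75,21,62,77}
21: hit
75: hit
77: hit
62: hit
77: hit
21: hit
65: fault, evict 77, frames {75,21,62,65}

{21, 62, 65, 75}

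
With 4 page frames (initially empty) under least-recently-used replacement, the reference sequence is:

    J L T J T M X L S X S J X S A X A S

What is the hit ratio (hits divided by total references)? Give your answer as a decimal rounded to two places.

J: miss, frames {J}
L: miss, frames {J,L}
T: miss, frames {J,L,T}
J: hit
T: hit
M: miss, frames {L,J,T,M}
X: miss, evict L, frames {J,T,M,X}
L: miss, evict J, frames {T,M,X,L}
S: miss, evict T, frames {M,X,L,S}
X: hit
S: hit
J: miss, evict M, frames {L,X,S,J}
X: hit
S: hit
A: miss, evict L, frames {J,X,S,A}
X: hit
A: hit
S: hit
Hits: 9 of 18 references → 9/18 = 0.5000.

0.50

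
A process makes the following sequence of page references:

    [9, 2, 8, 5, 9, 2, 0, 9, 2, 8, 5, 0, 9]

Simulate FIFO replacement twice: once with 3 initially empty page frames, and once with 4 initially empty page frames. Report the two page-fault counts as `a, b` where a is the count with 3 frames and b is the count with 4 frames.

3 frames: F F F F F F F . . F F . F → 10 faults.
4 frames: F F F F . . F F F F F F F → 11 faults.
11 > 10: adding a frame increased faults — Belady's anomaly.

10, 11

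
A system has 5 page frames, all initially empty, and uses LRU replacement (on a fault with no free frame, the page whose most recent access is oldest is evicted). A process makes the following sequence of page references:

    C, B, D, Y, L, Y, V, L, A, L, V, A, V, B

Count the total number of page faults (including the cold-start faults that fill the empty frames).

8

C -> miss, frames {C}
B -> miss, frames {C,B}
D -> miss, frames {C,B,D}
Y -> miss, frames {C,B,D,Y}
L -> miss, frames {C,B,D,Y,L}
Y -> hit
V -> miss, evict C, frames {B,D,L,Y,V}
L -> hit
A -> miss, evict B, frames {D,Y,V,L,A}
L -> hit
V -> hit
A -> hit
V -> hit
B -> miss, evict D, frames {Y,L,A,V,B}
Page faults: 8.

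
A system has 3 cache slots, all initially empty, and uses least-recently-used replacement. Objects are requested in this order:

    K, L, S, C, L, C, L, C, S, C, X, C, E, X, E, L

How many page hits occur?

9

K -> fault, frames {K}
L -> fault, frames {K,L}
S -> fault, frames {K,L,S}
C -> fault, evict K, frames {L,S,C}
L -> hit
C -> hit
L -> hit
C -> hit
S -> hit
C -> hit
X -> fault, evict L, frames {S,C,X}
C -> hit
E -> fault, evict S, frames {X,C,E}
X -> hit
E -> hit
L -> fault, evict C, frames {X,E,L}
Hits: 9.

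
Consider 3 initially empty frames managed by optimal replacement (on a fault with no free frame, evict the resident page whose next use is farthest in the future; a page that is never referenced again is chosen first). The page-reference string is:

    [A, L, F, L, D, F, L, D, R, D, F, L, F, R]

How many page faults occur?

6

A -> miss, frames {A}
L -> miss, frames {A,L}
F -> miss, frames {A,L,F}
L -> hit
D -> miss, evict A, frames {L,F,D}
F -> hit
L -> hit
D -> hit
R -> miss, evict L, frames {F,D,R}
D -> hit
F -> hit
L -> miss, evict D, frames {F,R,L}
F -> hit
R -> hit
Page faults: 6.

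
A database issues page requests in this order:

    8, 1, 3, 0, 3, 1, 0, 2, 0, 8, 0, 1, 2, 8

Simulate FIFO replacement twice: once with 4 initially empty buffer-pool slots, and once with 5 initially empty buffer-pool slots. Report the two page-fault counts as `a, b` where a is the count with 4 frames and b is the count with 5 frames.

7, 5

4 frames: F F F F . . . F . F . F . . → 7 faults.
5 frames: F F F F . . . F . . . . . . → 5 faults.
5 < 7: adding a frame reduced faults, as is typical.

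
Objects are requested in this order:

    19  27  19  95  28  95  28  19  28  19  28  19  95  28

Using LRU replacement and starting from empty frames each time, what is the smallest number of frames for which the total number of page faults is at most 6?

f=1: 14 faults
f=2: 7 faults
f=3: 4 faults
f=4: 4 faults
Smallest f with faults ≤ 6 is 3.

3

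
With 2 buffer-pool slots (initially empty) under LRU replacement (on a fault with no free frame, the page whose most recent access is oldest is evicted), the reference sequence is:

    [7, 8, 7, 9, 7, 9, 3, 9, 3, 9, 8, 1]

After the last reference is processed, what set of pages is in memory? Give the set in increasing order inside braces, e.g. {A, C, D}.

{1, 8}

7: fault, frames {7}
8: fault, frames {7,8}
7: hit
9: fault, evict 8, frames {7,9}
7: hit
9: hit
3: fault, evict 7, frames {9,3}
9: hit
3: hit
9: hit
8: fault, evict 3, frames {9,8}
1: fault, evict 9, frames {8,1}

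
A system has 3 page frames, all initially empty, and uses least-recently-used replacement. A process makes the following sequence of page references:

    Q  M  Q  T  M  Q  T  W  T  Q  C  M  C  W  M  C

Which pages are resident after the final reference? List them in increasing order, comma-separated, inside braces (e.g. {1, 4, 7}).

{C, M, W}

Q: fault, frames [Q]
M: fault, frames [Q, M]
Q: hit
T: fault, frames [M, Q, T]
M: hit
Q: hit
T: hit
W: fault, evict M, frames [Q, T, W]
T: hit
Q: hit
C: fault, evict W, frames [T, Q, C]
M: fault, evict T, frames [Q, C, M]
C: hit
W: fault, evict Q, frames [M, C, W]
M: hit
C: hit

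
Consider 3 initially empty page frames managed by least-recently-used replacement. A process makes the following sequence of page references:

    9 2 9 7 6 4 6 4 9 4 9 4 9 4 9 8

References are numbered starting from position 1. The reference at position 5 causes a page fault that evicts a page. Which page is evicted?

2

pos 1: 9 -> fault, frames {9}
pos 2: 2 -> fault, frames {9,2}
pos 3: 9 -> hit
pos 4: 7 -> fault, frames {2,9,7}
pos 5: 6 -> fault, evict 2, frames {9,7,6}
At position 5, page 2 is evicted.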